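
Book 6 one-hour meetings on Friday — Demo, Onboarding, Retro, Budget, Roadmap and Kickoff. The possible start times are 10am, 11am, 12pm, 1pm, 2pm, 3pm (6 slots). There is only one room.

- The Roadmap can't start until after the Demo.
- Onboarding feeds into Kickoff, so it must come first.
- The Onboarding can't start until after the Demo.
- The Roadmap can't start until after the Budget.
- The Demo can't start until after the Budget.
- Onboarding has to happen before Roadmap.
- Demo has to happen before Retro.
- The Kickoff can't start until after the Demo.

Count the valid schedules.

8

Splitting on Onboarding: it can be 12pm (6), 1pm (2). Listing each branch's schedules as (Demo, Retro, Budget, Roadmap, Kickoff):
Onboarding=12pm: (11am,1pm,10am,2pm,3pm) (11am,1pm,10am,3pm,2pm) (11am,2pm,10am,1pm,3pm) (11am,2pm,10am,3pm,1pm) (11am,3pm,10am,1pm,2pm) (11am,3pm,10am,2pm,1pm) — 6.
Onboarding=1pm: (11am,12pm,10am,2pm,3pm) (11am,12pm,10am,3pm,2pm) — 2.
Summing: 6 + 2 = 8.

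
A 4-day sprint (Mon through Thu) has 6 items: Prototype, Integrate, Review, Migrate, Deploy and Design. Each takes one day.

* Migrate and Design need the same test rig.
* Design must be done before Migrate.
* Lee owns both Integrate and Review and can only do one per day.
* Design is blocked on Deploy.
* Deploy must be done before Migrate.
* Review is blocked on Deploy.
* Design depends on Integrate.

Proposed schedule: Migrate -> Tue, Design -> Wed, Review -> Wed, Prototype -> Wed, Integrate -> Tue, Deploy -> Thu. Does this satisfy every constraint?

Invalid. Deploy must be done before Migrate.

Design is blocked on Deploy — violated.
Migrate and Design need the same test rig — holds.
Design depends on Integrate — holds.
Deploy must be done before Migrate — violated.
Review is blocked on Deploy — violated.
Design must be done before Migrate — violated.
Lee owns both Integrate and Review and can only do one per day — holds.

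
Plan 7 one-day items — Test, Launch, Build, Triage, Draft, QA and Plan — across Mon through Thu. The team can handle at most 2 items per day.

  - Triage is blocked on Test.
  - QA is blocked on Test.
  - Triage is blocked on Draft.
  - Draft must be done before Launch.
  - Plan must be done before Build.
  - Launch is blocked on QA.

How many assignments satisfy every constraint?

Splitting on Test: it can be Mon (33), Tue (9). Listing each branch's schedules as (Launch, Build, Triage, Draft, QA, Plan):
Test=Mon: (Wed,Wed,Thu,Mon,Tue,Tue) (Wed,Wed,Thu,Tue,Tue,Mon) (Wed,Thu,Tue,Mon,Tue,Wed) (Wed,Thu,Wed,Mon,Tue,Tue) (Wed,Thu,Wed,Tue,Tue,Mon) (Wed,Thu,Thu,Mon,Tue,Tue) (Wed,Thu,Thu,Mon,Tue,Wed) (Wed,Thu,Thu,Tue,Tue,Mon) (Wed,Thu,Thu,Tue,Tue,Wed) (Thu,Tue,Wed,Tue,Wed,Mon) (Thu,Tue,Thu,Tue,Wed,Mon) (Thu,Tue,Thu,Wed,Tue,Mon) (Thu,Tue,Thu,Wed,Wed,Mon) (Thu,Wed,Tue,Mon,Wed,Tue) (Thu,Wed,Wed,Mon,Tue,Tue) (Thu,Wed,Wed,Tue,Tue,Mon) (Thu,Wed,Thu,Mon,Tue,Tue) (Thu,Wed,Thu,Mon,Wed,Tue) (Thu,Wed,Thu,Tue,Tue,Mon) (Thu,Wed,Thu,Tue,Wed,Mon) (Thu,Wed,Thu,Tue,Wed,Tue) (Thu,Wed,Thu,Wed,Tue,Mon) (Thu,Wed,Thu,Wed,Tue,Tue) (Thu,Thu,Tue,Mon,Tue,Wed) (Thu,Thu,Tue,Mon,Wed,Tue) (Thu,Thu,Tue,Mon,Wed,Wed) (Thu,Thu,Wed,Mon,Tue,Tue) (Thu,Thu,Wed,Mon,Tue,Wed) (Thu,Thu,Wed,Mon,Wed,Tue) (Thu,Thu,Wed,Tue,Tue,Mon) (Thu,Thu,Wed,Tue,Tue,Wed) (Thu,Thu,Wed,Tue,Wed,Mon) (Thu,Thu,Wed,Tue,Wed,Tue) — 33.
Test=Tue: (Thu,Tue,Wed,Mon,Wed,Mon) (Thu,Tue,Thu,Mon,Wed,Mon) (Thu,Tue,Thu,Wed,Wed,Mon) (Thu,Wed,Thu,Mon,Wed,Mon) (Thu,Wed,Thu,Mon,Wed,Tue) (Thu,Wed,Thu,Tue,Wed,Mon) (Thu,Thu,Wed,Mon,Wed,Mon) (Thu,Thu,Wed,Mon,Wed,Tue) (Thu,Thu,Wed,Tue,Wed,Mon) — 9.
Summing: 33 + 9 = 42.

42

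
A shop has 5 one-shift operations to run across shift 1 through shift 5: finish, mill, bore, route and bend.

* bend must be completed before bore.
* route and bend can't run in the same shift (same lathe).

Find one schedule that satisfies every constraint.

finish=shift 1; route=shift 2; bore=shift 2; mill=shift 1; bend=shift 1

Checking: bend(shift 1) before bore(shift 2); route(shift 2) != bend(shift 1).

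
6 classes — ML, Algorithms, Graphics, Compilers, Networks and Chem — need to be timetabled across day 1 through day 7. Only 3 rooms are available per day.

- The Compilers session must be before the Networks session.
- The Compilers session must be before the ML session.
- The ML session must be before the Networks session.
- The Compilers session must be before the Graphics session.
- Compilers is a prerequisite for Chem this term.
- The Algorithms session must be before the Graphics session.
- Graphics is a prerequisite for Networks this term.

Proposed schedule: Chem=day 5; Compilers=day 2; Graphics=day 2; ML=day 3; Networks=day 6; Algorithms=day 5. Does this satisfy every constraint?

No. The Algorithms session must be before the Graphics session is not satisfied.

The Compilers session must be before the Graphics session — violated.
The Algorithms session must be before the Graphics session — violated.
The ML session must be before the Networks session — holds.
The Compilers session must be before the Networks session — holds.
Only 3 rooms are available per day — holds.
Compilers is a prerequisite for Chem this term — holds.
The Compilers session must be before the ML session — holds.
Graphics is a prerequisite for Networks this term — holds.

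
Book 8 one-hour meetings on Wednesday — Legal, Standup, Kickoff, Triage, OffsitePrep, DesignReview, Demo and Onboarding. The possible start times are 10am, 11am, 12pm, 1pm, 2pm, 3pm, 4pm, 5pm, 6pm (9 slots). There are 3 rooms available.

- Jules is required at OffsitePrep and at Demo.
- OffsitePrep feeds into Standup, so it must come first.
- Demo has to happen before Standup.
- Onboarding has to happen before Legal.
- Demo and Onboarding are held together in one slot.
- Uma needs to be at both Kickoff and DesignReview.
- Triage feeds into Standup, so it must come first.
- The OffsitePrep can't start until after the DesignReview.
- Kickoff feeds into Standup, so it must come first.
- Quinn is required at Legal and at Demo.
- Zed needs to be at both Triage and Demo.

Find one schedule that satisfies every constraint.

Triage in 11am, Onboarding in 10am, DesignReview in 10am, Legal in 12pm, Demo in 10am, OffsitePrep in 11am, Standup in 12pm, Kickoff in 11am

Checking: Demo(10am) before Standup(12pm); Kickoff(11am) before Standup(12pm); DesignReview(10am) before OffsitePrep(11am); Onboarding(10am) before Legal(12pm); OffsitePrep(11am) before Standup(12pm); Triage(11am) before Standup(12pm); Triage(11am) != Demo(10am); Kickoff(11am) != DesignReview(10am); OffsitePrep(11am) != Demo(10am); Legal(12pm) != Demo(10am); Demo = Onboarding = 10am; max 3 per slot (cap 3).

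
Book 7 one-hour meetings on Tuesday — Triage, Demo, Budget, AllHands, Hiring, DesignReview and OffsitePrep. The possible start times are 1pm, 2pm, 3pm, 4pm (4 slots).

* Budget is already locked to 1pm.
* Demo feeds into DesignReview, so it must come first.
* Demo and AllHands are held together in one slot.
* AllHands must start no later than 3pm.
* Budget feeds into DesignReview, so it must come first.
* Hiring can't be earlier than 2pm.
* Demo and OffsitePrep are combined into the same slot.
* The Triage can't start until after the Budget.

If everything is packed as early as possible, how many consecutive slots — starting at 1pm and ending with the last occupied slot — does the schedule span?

2

The precedence chain requires at least 2 distinct slots.
2 works (last occupied slot: 2pm): for example AllHands=1pm, DesignReview=2pm, OffsitePrep=1pm, Hiring=2pm, Budget=1pm, Demo=1pm, Triage=2pm.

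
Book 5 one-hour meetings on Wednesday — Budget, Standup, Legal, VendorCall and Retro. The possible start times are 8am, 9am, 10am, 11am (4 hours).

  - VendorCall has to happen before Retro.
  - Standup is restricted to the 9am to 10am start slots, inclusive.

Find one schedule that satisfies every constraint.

VendorCall=8am, Standup=9am, Retro=9am, Legal=8am, Budget=8am

Checking: VendorCall(8am) before Retro(9am); Standup=9am in [9am,10am].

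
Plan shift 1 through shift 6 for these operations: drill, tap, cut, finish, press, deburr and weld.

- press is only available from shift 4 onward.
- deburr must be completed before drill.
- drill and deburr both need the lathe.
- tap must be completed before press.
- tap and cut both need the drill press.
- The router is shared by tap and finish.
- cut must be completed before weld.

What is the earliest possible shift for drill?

shift 2

Precedence pushes drill to at least shift 2.
drill at shift 2 is achievable: tap in shift 1, weld in shift 3, deburr in shift 1, finish in shift 2, cut in shift 2, press in shift 4, drill in shift 2.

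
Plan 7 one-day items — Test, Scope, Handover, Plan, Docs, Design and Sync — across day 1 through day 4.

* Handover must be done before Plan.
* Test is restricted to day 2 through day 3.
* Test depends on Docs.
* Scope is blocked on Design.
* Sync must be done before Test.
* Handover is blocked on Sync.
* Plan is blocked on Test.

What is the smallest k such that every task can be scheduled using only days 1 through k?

The precedence chain requires at least 3 distinct days.
3 works (last occupied day: day 3): for example Design=day 1, Plan=day 3, Scope=day 2, Handover=day 2, Sync=day 1, Test=day 2, Docs=day 1.

3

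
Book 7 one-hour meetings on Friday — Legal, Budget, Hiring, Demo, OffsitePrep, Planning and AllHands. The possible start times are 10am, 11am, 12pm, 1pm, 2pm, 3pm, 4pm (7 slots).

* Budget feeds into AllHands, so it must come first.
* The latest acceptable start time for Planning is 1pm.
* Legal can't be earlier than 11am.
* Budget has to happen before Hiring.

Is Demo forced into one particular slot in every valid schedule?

Demo can be 10am (e.g. Budget in 10am; Hiring in 11am; Planning in 10am; Demo in 10am; AllHands in 11am; Legal in 11am; OffsitePrep in 10am) or 11am (e.g. Demo=11am, Hiring=11am, Budget=10am, Legal=11am, AllHands=11am, OffsitePrep=10am, Planning=10am).

No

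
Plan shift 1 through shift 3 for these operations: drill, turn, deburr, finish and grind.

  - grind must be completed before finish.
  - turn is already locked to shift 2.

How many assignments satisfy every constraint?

27

Splitting on drill: it can be shift 1 (9), shift 2 (9), shift 3 (9). Listing each branch's schedules as (turn, deburr, finish, grind) by shift number:
drill=shift 1: (2,1,2,1) (2,1,3,1) (2,1,3,2) (2,2,2,1) (2,2,3,1) (2,2,3,2) (2,3,2,1) (2,3,3,1) (2,3,3,2) — 9.
drill=shift 2: (2,1,2,1) (2,1,3,1) (2,1,3,2) (2,2,2,1) (2,2,3,1) (2,2,3,2) (2,3,2,1) (2,3,3,1) (2,3,3,2) — 9.
drill=shift 3: (2,1,2,1) (2,1,3,1) (2,1,3,2) (2,2,2,1) (2,2,3,1) (2,2,3,2) (2,3,2,1) (2,3,3,1) (2,3,3,2) — 9.
Summing: 9 + 9 + 9 = 27.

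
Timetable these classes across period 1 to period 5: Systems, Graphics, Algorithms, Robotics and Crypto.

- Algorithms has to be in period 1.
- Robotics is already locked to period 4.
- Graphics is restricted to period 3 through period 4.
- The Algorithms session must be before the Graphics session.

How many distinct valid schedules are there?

50

Splitting on Systems: it can be period 1 (10), period 2 (10), period 3 (10), period 4 (10), period 5 (10). Listing each branch's schedules as (Graphics, Algorithms, Robotics, Crypto) by period number:
Systems=period 1: (3,1,4,1) (3,1,4,2) (3,1,4,3) (3,1,4,4) (3,1,4,5) (4,1,4,1) (4,1,4,2) (4,1,4,3) (4,1,4,4) (4,1,4,5) — 10.
Systems=period 2: (3,1,4,1) (3,1,4,2) (3,1,4,3) (3,1,4,4) (3,1,4,5) (4,1,4,1) (4,1,4,2) (4,1,4,3) (4,1,4,4) (4,1,4,5) — 10.
Systems=period 3: (3,1,4,1) (3,1,4,2) (3,1,4,3) (3,1,4,4) (3,1,4,5) (4,1,4,1) (4,1,4,2) (4,1,4,3) (4,1,4,4) (4,1,4,5) — 10.
Systems=period 4: (3,1,4,1) (3,1,4,2) (3,1,4,3) (3,1,4,4) (3,1,4,5) (4,1,4,1) (4,1,4,2) (4,1,4,3) (4,1,4,4) (4,1,4,5) — 10.
Systems=period 5: (3,1,4,1) (3,1,4,2) (3,1,4,3) (3,1,4,4) (3,1,4,5) (4,1,4,1) (4,1,4,2) (4,1,4,3) (4,1,4,4) (4,1,4,5) — 10.
Summing: 10 + 10 + 10 + 10 + 10 = 50.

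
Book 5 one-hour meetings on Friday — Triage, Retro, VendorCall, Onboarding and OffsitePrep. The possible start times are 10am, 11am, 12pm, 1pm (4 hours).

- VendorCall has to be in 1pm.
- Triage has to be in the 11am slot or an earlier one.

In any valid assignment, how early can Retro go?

Retro at 10am is achievable: Triage -> 10am, Retro -> 10am, VendorCall -> 1pm, OffsitePrep -> 10am, Onboarding -> 10am.

10am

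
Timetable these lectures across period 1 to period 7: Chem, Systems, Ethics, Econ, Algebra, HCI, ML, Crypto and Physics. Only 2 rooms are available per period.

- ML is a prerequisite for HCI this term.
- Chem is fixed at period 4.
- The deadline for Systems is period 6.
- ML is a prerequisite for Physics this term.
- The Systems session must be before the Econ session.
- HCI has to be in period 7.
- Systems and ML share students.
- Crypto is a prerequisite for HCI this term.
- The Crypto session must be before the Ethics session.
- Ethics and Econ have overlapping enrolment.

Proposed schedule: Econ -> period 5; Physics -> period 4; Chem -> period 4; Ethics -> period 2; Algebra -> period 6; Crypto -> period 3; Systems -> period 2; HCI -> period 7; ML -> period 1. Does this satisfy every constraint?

Ethics and Econ have overlapping enrolment — holds.
HCI has to be in period 7 — holds.
The Systems session must be before the Econ session — holds.
Only 2 rooms are available per period — holds.
ML is a prerequisite for Physics this term — holds.
Crypto is a prerequisite for HCI this term — holds.
Chem is fixed at period 4 — holds.
ML is a prerequisite for HCI this term — holds.
The deadline for Systems is period 6 — holds.
The Crypto session must be before the Ethics session — violated.
Systems and ML share students — holds.

No — it violates: The Crypto session must be before the Ethics session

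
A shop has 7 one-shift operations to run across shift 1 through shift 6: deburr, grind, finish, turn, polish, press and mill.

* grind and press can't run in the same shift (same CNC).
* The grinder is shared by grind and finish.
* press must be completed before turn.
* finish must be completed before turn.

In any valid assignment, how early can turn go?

Precedence pushes turn to at least shift 2.
turn at shift 2 is achievable: mill=shift 1; turn=shift 2; grind=shift 2; polish=shift 1; deburr=shift 1; press=shift 1; finish=shift 1.

shift 2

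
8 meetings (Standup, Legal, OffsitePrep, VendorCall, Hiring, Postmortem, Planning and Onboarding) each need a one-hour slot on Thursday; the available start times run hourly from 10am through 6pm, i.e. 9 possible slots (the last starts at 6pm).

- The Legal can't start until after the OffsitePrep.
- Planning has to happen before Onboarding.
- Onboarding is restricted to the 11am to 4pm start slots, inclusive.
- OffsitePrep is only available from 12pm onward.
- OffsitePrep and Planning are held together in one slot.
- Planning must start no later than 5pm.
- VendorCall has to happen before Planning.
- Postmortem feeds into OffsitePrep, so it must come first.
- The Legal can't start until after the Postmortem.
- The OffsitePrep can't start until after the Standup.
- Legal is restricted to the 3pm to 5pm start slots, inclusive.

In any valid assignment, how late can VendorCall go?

2pm

Downstream work caps VendorCall at 2pm.
VendorCall at 2pm is achievable: Legal -> 4pm; Standup -> 10am; Postmortem -> 10am; Onboarding -> 4pm; VendorCall -> 2pm; OffsitePrep -> 3pm; Planning -> 3pm; Hiring -> 10am.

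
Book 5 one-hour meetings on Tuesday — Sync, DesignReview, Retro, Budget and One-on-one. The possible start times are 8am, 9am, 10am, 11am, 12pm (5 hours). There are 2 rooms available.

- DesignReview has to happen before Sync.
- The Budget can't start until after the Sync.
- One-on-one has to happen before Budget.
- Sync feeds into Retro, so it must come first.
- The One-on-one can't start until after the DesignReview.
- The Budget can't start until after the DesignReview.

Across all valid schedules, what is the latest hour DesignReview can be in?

10am

Downstream work caps DesignReview at 10am.
DesignReview at 10am is achievable: DesignReview=10am, Sync=11am, Budget=12pm, Retro=12pm, One-on-one=11am.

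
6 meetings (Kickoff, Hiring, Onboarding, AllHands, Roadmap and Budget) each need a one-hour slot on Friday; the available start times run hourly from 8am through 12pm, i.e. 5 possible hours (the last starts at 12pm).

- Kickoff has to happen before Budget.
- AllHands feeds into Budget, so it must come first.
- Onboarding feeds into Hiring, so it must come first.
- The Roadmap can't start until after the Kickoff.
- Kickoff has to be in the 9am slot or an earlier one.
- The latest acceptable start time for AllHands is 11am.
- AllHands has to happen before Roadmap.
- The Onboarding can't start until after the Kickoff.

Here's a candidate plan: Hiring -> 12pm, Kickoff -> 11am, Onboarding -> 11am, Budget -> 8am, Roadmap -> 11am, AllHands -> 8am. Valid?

No. Kickoff has to happen before Budget is not satisfied.

The latest acceptable start time for AllHands is 11am — holds.
The Onboarding can't start until after the Kickoff — violated.
AllHands has to happen before Roadmap — holds.
AllHands feeds into Budget, so it must come first — violated.
Onboarding feeds into Hiring, so it must come first — holds.
The Roadmap can't start until after the Kickoff — violated.
Kickoff has to happen before Budget — violated.
Kickoff has to be in the 9am slot or an earlier one — violated.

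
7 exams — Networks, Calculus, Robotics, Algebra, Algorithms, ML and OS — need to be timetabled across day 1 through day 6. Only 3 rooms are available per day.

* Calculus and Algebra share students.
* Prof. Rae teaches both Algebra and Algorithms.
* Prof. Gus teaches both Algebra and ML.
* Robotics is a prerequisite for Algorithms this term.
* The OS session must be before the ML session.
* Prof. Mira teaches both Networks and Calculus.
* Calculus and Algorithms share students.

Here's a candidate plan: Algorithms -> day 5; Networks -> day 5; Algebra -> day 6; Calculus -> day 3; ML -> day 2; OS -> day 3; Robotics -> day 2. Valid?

Invalid. The OS session must be before the ML session.

Calculus and Algorithms share students — holds.
Prof. Mira teaches both Networks and Calculus — holds.
Prof. Rae teaches both Algebra and Algorithms — holds.
Calculus and Algebra share students — holds.
Robotics is a prerequisite for Algorithms this term — holds.
The OS session must be before the ML session — violated.
Only 3 rooms are available per day — holds.
Prof. Gus teaches both Algebra and ML — holds.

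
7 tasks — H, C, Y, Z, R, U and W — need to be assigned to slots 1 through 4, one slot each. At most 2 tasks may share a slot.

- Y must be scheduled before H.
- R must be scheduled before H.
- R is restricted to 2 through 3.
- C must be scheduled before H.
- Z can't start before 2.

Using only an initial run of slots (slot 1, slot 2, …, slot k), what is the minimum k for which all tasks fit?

The precedence chain requires at least 2 distinct slots.
With at most 2 per slot and 7 tasks, at least 4 slots are needed.
Propagating the time windows through the other constraints, H can't land before 3, so the schedule must run through at least slot 3.
4 works (last occupied slot: 4): for example U=3, R=2, C=1, Y=1, H=3, Z=2, W=4.

4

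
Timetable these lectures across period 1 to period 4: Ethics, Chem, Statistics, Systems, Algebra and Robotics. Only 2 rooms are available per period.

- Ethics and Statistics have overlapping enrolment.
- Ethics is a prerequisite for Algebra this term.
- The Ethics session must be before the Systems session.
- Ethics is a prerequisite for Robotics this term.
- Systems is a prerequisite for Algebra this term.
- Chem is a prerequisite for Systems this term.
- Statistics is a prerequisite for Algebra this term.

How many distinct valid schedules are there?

Splitting on Ethics: it can be period 1 (16), period 2 (6). Listing each branch's schedules as (Chem, Statistics, Systems, Algebra, Robotics) by period number:
Ethics=period 1: (1,2,2,3,3) (1,2,2,3,4) (1,2,2,4,3) (1,2,2,4,4) (1,2,3,4,2) (1,2,3,4,3) (1,2,3,4,4) (1,3,2,4,2) (1,3,2,4,3) (1,3,2,4,4) (1,3,3,4,2) (1,3,3,4,4) (2,2,3,4,3) (2,2,3,4,4) (2,3,3,4,2) (2,3,3,4,4) — 16.
Ethics=period 2: (1,1,3,4,3) (1,1,3,4,4) (1,3,3,4,4) (2,1,3,4,3) (2,1,3,4,4) (2,3,3,4,4) — 6.
Summing: 16 + 6 = 22.

22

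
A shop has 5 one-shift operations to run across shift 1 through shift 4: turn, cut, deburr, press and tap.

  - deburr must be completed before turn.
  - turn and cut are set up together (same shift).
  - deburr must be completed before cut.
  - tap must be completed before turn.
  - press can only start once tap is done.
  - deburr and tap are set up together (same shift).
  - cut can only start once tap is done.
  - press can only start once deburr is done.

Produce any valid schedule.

deburr -> shift 1; press -> shift 2; cut -> shift 2; tap -> shift 1; turn -> shift 2

Checking: deburr(shift 1) before press(shift 2); tap(shift 1) before press(shift 2); deburr(shift 1) before turn(shift 2); tap(shift 1) before turn(shift 2); deburr(shift 1) before cut(shift 2); tap(shift 1) before cut(shift 2); turn = cut = shift 2; deburr = tap = shift 1.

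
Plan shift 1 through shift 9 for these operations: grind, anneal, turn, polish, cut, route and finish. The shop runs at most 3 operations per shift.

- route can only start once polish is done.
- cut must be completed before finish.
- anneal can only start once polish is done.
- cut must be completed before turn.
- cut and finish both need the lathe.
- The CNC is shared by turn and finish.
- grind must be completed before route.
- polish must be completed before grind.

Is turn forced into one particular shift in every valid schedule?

No

turn can be shift 2 (e.g. finish=shift 3; route=shift 3; anneal=shift 2; polish=shift 1; cut=shift 1; grind=shift 2; turn=shift 2) or shift 3 (e.g. polish -> shift 1; turn -> shift 3; cut -> shift 1; route -> shift 3; anneal -> shift 2; grind -> shift 2; finish -> shift 2).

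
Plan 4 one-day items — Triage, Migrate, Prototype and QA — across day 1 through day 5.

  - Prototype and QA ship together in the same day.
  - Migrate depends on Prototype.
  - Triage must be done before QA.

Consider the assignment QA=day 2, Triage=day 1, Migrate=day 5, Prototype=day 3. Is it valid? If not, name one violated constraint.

Prototype and QA ship together in the same day — violated.
Migrate depends on Prototype — holds.
Triage must be done before QA — holds.

No. Prototype and QA ship together in the same day is not satisfied.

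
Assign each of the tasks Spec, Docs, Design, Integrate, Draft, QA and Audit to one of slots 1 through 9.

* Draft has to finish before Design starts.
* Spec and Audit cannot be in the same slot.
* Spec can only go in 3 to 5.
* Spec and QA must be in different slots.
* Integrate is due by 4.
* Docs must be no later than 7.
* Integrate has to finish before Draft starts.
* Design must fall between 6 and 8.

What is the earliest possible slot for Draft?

2

Precedence pushes Draft to at least 2; downstream work caps Draft at 7.
Draft at 2 is achievable: Docs=1, Draft=2, Spec=3, Audit=1, QA=1, Design=6, Integrate=1.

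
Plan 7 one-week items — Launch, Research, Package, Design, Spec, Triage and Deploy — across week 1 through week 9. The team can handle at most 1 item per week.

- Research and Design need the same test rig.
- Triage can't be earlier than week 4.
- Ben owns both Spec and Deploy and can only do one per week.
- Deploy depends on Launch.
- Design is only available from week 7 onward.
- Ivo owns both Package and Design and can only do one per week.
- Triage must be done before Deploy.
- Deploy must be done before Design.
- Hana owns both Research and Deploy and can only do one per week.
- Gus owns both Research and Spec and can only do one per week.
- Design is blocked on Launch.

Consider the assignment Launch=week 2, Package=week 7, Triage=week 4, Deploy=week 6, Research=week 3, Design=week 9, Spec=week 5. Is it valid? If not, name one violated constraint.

Valid

Ivo owns both Package and Design and can only do one per week — holds.
Design is blocked on Launch — holds.
Hana owns both Research and Deploy and can only do one per week — holds.
Triage must be done before Deploy — holds.
Gus owns both Research and Spec and can only do one per week — holds.
Triage can't be earlier than week 4 — holds.
Research and Design need the same test rig — holds.
Ben owns both Spec and Deploy and can only do one per week — holds.
Design is only available from week 7 onward — holds.
Deploy depends on Launch — holds.
The team can handle at most 1 item per week — holds.
Deploy must be done before Design — holds.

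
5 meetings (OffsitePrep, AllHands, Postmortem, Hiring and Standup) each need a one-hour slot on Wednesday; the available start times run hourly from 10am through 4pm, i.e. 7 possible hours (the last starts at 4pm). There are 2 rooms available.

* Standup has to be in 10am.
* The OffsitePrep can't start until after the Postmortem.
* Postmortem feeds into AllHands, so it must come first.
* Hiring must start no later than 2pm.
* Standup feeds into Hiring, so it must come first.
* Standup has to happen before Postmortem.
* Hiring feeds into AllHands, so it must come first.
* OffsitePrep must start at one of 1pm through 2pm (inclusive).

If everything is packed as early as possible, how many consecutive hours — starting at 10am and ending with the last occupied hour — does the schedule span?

4 hours

The precedence chain requires at least 3 distinct hours.
With at most 2 per hour and 5 meetings, at least 3 hours are needed.
OffsitePrep can't be placed before 1pm — that is hour 4 counting from 10am — so the schedule must run through at least 4 hours.
4 works (last occupied hour: 1pm): for example Standup=10am; AllHands=12pm; OffsitePrep=1pm; Hiring=11am; Postmortem=11am.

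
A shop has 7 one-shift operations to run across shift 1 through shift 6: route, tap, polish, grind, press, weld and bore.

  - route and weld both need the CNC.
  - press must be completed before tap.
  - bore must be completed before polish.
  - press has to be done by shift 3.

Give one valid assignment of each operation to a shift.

weld=shift 2; polish=shift 2; tap=shift 2; grind=shift 1; route=shift 1; press=shift 1; bore=shift 1

Checking: press(shift 1) before tap(shift 2); bore(shift 1) before polish(shift 2); route(shift 1) != weld(shift 2); press=shift 1 in [shift 1,shift 3].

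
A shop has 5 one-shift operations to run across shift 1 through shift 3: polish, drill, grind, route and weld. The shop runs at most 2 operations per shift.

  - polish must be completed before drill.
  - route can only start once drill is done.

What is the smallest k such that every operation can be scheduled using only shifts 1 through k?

3

The precedence chain requires at least 3 distinct shifts.
With at most 2 per shift and 5 operations, at least 3 shifts are needed.
3 works (last occupied shift: shift 3): for example drill=shift 2, grind=shift 1, route=shift 3, polish=shift 1, weld=shift 2.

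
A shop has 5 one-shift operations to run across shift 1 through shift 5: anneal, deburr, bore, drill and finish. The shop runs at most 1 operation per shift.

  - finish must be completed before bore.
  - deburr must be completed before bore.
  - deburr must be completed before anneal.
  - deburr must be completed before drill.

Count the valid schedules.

Splitting on anneal: it can be shift 2 (3), shift 3 (5), shift 4 (5), shift 5 (5). Listing each branch's schedules as (deburr, bore, drill, finish) by shift number:
anneal=shift 2: (1,4,5,3) (1,5,3,4) (1,5,4,3) — 3.
anneal=shift 3: (1,4,5,2) (1,5,2,4) (1,5,4,2) (2,4,5,1) (2,5,4,1) — 5.
anneal=shift 4: (1,3,5,2) (1,5,2,3) (1,5,3,2) (2,3,5,1) (2,5,3,1) — 5.
anneal=shift 5: (1,3,4,2) (1,4,2,3) (1,4,3,2) (2,3,4,1) (2,4,3,1) — 5.
Summing: 3 + 5 + 5 + 5 = 18.

18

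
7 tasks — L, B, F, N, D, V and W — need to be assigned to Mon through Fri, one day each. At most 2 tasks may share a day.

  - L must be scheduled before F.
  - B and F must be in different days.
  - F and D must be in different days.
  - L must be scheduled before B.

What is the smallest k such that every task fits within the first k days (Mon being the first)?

4 days

The precedence chain requires at least 2 distinct days.
With at most 2 per day and 7 tasks, at least 4 days are needed.
4 works (last occupied day: Thu): for example F=Wed; N=Mon; B=Tue; L=Mon; V=Wed; D=Tue; W=Thu.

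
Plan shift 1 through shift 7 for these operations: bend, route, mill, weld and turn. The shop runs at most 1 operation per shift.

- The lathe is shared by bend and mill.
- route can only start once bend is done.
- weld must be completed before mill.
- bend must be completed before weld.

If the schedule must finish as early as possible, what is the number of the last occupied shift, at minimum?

The precedence chain requires at least 3 distinct shifts.
With at most 1 per shift and 5 operations, at least 5 shifts are needed.
5 works (last occupied shift: shift 5): for example turn in shift 5; bend in shift 1; route in shift 3; mill in shift 4; weld in shift 2.

shift 5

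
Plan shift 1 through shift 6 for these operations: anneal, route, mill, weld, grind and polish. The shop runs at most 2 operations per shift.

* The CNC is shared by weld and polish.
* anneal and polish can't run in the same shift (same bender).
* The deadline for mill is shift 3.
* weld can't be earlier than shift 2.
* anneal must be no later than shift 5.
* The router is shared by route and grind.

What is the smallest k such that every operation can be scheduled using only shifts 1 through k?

With at most 2 per shift and 6 operations, at least 3 shifts are needed.
weld can't be placed before shift 2, so the schedule must run through at least shift 2.
3 works (last occupied shift: shift 3): for example mill=shift 2, anneal=shift 1, grind=shift 3, route=shift 1, polish=shift 3, weld=shift 2.

3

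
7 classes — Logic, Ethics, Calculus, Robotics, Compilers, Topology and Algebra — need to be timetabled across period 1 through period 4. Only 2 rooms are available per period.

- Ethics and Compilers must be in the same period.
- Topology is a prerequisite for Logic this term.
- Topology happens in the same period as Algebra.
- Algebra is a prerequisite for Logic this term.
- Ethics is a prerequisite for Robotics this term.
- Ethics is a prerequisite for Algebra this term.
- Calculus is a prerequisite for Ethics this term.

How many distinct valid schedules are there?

1

Enumerating: Logic=period 4, Topology=period 3, Robotics=period 4, Calculus=period 1, Ethics=period 2, Algebra=period 3, Compilers=period 2.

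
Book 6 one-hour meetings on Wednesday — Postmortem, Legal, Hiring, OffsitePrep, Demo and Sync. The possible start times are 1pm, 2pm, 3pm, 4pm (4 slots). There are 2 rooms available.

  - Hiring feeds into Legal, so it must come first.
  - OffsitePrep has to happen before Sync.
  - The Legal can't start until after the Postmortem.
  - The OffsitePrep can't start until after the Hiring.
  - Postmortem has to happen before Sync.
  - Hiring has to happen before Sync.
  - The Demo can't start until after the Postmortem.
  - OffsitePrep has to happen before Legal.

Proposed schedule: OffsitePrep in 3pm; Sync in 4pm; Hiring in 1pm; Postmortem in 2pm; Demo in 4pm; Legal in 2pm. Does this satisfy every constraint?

There are 2 rooms available — holds.
Hiring feeds into Legal, so it must come first — holds.
OffsitePrep has to happen before Legal — violated.
The Legal can't start until after the Postmortem — violated.
The OffsitePrep can't start until after the Hiring — holds.
Hiring has to happen before Sync — holds.
OffsitePrep has to happen before Sync — holds.
Postmortem has to happen before Sync — holds.
The Demo can't start until after the Postmortem — holds.

Invalid. OffsitePrep has to happen before Legal.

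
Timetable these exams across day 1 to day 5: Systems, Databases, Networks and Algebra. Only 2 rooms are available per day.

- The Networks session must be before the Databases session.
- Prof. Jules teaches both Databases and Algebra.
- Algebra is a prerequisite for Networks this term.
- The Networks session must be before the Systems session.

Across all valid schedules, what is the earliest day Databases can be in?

Precedence pushes Databases to at least day 3.
Databases at day 3 is achievable: Networks in day 2; Databases in day 3; Algebra in day 1; Systems in day 3.

day 3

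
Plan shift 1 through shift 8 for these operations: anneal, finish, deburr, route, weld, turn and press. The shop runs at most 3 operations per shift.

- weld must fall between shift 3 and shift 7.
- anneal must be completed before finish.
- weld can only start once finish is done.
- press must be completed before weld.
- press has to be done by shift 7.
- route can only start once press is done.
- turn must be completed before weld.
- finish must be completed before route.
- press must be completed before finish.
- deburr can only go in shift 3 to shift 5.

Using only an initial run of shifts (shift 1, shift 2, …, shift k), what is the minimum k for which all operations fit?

The precedence chain requires at least 3 distinct shifts.
With at most 3 per shift and 7 operations, at least 3 shifts are needed.
3 works (last occupied shift: shift 3): for example turn -> shift 1, anneal -> shift 1, press -> shift 1, route -> shift 3, weld -> shift 3, deburr -> shift 3, finish -> shift 2.

3 shifts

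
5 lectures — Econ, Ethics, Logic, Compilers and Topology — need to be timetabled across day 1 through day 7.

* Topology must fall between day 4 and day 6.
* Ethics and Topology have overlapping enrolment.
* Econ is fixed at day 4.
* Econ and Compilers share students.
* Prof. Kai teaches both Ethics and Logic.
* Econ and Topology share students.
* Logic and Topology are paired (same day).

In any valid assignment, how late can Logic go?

day 6

Logic must be in the same day as Topology, which can't be before day 4, so Logic is at least day 4; Logic must be in the same day as Topology, which can't be after day 6, so Logic is at most day 6.
Logic at day 6 is achievable: Logic=day 6; Compilers=day 1; Topology=day 6; Econ=day 4; Ethics=day 1.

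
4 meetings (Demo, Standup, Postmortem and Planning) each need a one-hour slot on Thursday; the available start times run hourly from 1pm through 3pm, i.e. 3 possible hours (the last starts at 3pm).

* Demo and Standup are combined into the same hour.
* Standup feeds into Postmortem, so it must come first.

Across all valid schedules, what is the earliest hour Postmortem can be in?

Precedence pushes Postmortem to at least 2pm.
Postmortem at 2pm is achievable: Postmortem=2pm; Demo=1pm; Standup=1pm; Planning=1pm.

2pm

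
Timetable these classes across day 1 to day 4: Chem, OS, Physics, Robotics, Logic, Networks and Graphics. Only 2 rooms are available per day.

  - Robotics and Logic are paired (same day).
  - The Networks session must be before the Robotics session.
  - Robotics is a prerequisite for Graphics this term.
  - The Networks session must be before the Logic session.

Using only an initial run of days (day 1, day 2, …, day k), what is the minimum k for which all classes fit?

4 days

The precedence chain requires at least 3 distinct days.
With at most 2 per day and 7 classes, at least 4 days are needed.
4 works (last occupied day: day 4): for example Physics in day 4; Logic in day 2; Networks in day 1; Chem in day 1; Robotics in day 2; Graphics in day 3; OS in day 3.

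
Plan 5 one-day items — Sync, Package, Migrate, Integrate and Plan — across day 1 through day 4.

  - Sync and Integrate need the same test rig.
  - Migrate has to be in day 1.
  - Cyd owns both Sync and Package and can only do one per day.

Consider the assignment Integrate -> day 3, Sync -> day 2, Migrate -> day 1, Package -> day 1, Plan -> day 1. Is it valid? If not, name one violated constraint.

Cyd owns both Sync and Package and can only do one per day — holds.
Migrate has to be in day 1 — holds.
Sync and Integrate need the same test rig — holds.

Yes, all constraints hold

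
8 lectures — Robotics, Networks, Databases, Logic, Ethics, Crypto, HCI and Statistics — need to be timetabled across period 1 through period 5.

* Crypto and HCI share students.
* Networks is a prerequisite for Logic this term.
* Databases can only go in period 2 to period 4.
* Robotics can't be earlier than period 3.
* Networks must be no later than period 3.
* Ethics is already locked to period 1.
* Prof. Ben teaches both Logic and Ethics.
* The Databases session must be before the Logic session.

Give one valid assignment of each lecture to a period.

Crypto -> period 1; Statistics -> period 1; Logic -> period 3; Ethics -> period 1; Robotics -> period 3; HCI -> period 2; Networks -> period 1; Databases -> period 2

Checking: Databases(period 2) before Logic(period 3); Networks(period 1) before Logic(period 3); Crypto(period 1) != HCI(period 2); Logic(period 3) != Ethics(period 1); Databases=period 2 in [period 2,period 4]; Ethics=period 1 in [period 1,period 1]; Robotics=period 3 in [period 3,period 5]; Networks=period 1 in [period 1,period 3].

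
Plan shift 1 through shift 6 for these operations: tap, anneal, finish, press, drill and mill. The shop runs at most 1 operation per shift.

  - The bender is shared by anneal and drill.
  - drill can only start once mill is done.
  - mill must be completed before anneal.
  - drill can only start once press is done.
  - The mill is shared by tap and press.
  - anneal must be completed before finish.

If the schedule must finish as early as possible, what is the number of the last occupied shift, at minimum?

The precedence chain requires at least 3 distinct shifts.
With at most 1 per shift and 6 operations, at least 6 shifts are needed.
6 works (last occupied shift: shift 6): for example tap=shift 6, mill=shift 1, drill=shift 4, press=shift 3, finish=shift 5, anneal=shift 2.

6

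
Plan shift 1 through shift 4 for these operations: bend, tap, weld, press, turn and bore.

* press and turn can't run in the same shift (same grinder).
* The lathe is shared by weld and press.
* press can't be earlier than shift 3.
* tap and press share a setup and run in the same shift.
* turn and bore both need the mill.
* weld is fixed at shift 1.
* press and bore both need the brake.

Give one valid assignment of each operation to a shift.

tap=shift 3; bend=shift 1; bore=shift 2; turn=shift 1; press=shift 3; weld=shift 1

Checking: press(shift 3) != turn(shift 1); turn(shift 1) != bore(shift 2); weld(shift 1) != press(shift 3); press(shift 3) != bore(shift 2); tap = press = shift 3; weld=shift 1 in [shift 1,shift 1]; press=shift 3 in [shift 3,shift 4].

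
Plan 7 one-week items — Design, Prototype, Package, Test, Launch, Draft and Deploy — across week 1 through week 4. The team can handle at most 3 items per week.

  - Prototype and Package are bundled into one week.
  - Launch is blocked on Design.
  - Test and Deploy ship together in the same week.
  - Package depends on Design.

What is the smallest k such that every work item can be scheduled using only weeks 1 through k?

3

The precedence chain requires at least 2 distinct weeks.
With at most 3 per week and 7 work items, at least 3 weeks are needed.
3 works (last occupied week: week 3): for example Deploy=week 1; Draft=week 3; Package=week 2; Prototype=week 2; Design=week 1; Launch=week 2; Test=week 1.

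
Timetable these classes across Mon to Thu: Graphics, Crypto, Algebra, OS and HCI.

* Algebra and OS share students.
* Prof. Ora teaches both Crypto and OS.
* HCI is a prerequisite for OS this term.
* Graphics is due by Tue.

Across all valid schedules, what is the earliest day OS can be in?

Tue

Precedence pushes OS to at least Tue.
OS at Tue is achievable: Algebra -> Mon, Crypto -> Mon, Graphics -> Mon, HCI -> Mon, OS -> Tue.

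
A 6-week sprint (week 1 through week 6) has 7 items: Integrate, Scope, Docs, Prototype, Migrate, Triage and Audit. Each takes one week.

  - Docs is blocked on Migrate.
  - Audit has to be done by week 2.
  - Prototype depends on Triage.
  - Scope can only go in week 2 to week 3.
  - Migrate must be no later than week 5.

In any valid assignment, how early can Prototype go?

week 2

Precedence pushes Prototype to at least week 2.
Prototype at week 2 is achievable: Audit=week 1, Docs=week 2, Triage=week 1, Integrate=week 1, Migrate=week 1, Scope=week 2, Prototype=week 2.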